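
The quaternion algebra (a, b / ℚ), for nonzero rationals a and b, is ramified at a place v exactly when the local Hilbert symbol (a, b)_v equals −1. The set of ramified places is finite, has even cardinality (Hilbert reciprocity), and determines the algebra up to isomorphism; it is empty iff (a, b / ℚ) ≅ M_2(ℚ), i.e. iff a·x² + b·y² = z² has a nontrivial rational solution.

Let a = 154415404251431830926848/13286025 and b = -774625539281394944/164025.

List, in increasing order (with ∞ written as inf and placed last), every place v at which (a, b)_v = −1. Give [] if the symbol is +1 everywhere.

[19, 41]

Mod squares: a ≡ 124982, b ≡ -304589. Check v ∈ {∞, 2, 3, 5, 11, 13, 17, 19, 23, 41}.
v=13: a=13^3·(≡8), b=13^2·(≡4) mod 13; (8|13)=-1, (4|13)=+1; (−1)^{3·2·6}·(-1)^2·(+1)^3 = +1.
v=41: a=41^4·(≡19), b=41^3·(≡23) mod 41; (19|41)=-1, (23|41)=+1; (−1)^{4·3·20}·(-1)^3·(+1)^4 = -1.
v=11: a=11^3·(≡6), b=11^2·(≡4) mod 11; (6|11)=-1, (4|11)=+1; (−1)^{3·2·5}·(-1)^2·(+1)^3 = +1.
v=2: v_2(a)=9, v_2(b)=8; units ≡ 3, 3 (mod 8); ε·ε+αω+βω = 1·1+9·1+8·1 ≡ 0  ⇒  (a,b)_2 = +1.
v=19: a=19^1·(≡4), b=19^1·(≡16) mod 19; (4|19)=+1, (16|19)=+1; (−1)^{1·1·9}·(+1)^1·(+1)^1 = -1.
v=∞: 124982 > 0 and -304589 < 0  ⇒  (a,b)_∞ = +1.
v=17: a=17^4·(≡9), b=17^3·(≡8) mod 17; (9|17)=+1, (8|17)=+1; (−1)^{4·3·8}·(+1)^3·(+1)^4 = +1.
v=3: a=3^-12·(≡2), b=3^-8·(≡1) mod 3; (2|3)=-1, (1|3)=+1; (−1)^{-12·-8·1}·(-1)^-8·(+1)^-12 = +1.
v=23: a=23^1·(≡8), b=23^1·(≡19) mod 23; (8|23)=+1, (19|23)=-1; (−1)^{1·1·11}·(+1)^1·(-1)^1 = +1.
v=5: a=5^-2·(≡3), b=5^-2·(≡1) mod 5; (3|5)=-1, (1|5)=+1; (−1)^{-2·-2·2}·(-1)^-2·(+1)^-2 = +1.
|Ram(124982, -304589)| = 2, even; anisotropic at {19, 41}.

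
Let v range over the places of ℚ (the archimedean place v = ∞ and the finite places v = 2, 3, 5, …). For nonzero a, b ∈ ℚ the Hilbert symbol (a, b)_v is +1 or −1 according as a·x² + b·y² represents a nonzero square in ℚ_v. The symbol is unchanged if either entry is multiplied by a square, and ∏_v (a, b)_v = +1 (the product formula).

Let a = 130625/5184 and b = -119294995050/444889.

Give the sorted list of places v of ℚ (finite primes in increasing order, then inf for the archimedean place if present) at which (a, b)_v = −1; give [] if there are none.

[3, 7, 11, 19]

Mod squares: a ≡ 209, b ≡ -42. Check v ∈ {∞, 2, 3, 5, 7, 11, 17, 19, 23, 29}.
v=5: a=5^4·(≡1), b=5^2·(≡2) mod 5; (1|5)=+1, (2|5)=-1; (−1)^{4·2·2}·(+1)^2·(-1)^4 = +1.
v=11: a=11^1·(≡2), b=11^2·(≡10) mod 11; (2|11)=-1, (10|11)=-1; (−1)^{1·2·5}·(-1)^2·(-1)^1 = -1.
v=19: a=19^1·(≡1), b=19^2·(≡8) mod 19; (1|19)=+1, (8|19)=-1; (−1)^{1·2·9}·(+1)^2·(-1)^1 = -1.
v=2: v_2(a)=-6, v_2(b)=1; units ≡ 1, 3 (mod 8); ε·ε+αω+βω = 0·1+-6·1+1·0 ≡ 0  ⇒  (a,b)_2 = +1.
v=3: a=3^-4·(≡2), b=3^3·(≡1) mod 3; (2|3)=-1, (1|3)=+1; (−1)^{-4·3·1}·(-1)^3·(+1)^-4 = -1.
v=17: a=17^0·(≡3), b=17^2·(≡1) mod 17; (3|17)=-1, (1|17)=+1; (−1)^{0·2·8}·(-1)^2·(+1)^0 = +1.
v=∞: 209 > 0 and -42 < 0  ⇒  (a,b)_∞ = +1.
v=29: a=29^0·(≡7), b=29^-2·(≡25) mod 29; (7|29)=+1, (25|29)=+1; (−1)^{0·-2·14}·(+1)^-2·(+1)^0 = +1.
v=23: a=23^0·(≡6), b=23^-2·(≡12) mod 23; (6|23)=+1, (12|23)=+1; (−1)^{0·-2·11}·(+1)^-2·(+1)^0 = +1.
v=7: a=7^0·(≡3), b=7^1·(≡4) mod 7; (3|7)=-1, (4|7)=+1; (−1)^{0·1·3}·(-1)^1·(+1)^0 = -1.
(209, -42 / ℚ) ramifies at {3, 7, 11, 19}: a division algebra.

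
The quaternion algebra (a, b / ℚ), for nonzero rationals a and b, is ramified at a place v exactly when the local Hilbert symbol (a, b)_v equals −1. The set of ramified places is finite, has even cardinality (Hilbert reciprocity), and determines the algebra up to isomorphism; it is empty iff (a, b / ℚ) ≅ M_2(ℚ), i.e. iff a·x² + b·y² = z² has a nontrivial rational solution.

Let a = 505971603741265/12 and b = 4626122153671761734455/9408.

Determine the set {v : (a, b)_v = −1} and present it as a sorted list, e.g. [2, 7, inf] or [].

[3, 5, 23, 43]

(a, b) ≡ (6555, 459885) mod (ℚ^×)²; places V = {2, 3, 5, 7, 19, 23, 31, 43, ∞}.
(a,b)_23: α=1, u≡18; β=1, v≡1 (mod 23); (18|23)=+1, (1|23)=+1; sign (−1)^1·+1^1·+1^1 = -1.
(a,b)_43: α=2, u≡34; β=3, v≡14 (mod 43); (34|43)=-1, (14|43)=+1; sign (−1)^0·-1^3·+1^2 = -1.
(a,b)_7: α=0, u≡5; β=-2, v≡3 (mod 7); (5|7)=-1, (3|7)=-1; sign (−1)^0·-1^-2·-1^0 = +1.
(a,b)_19: α=5, u≡15; β=8, v≡9 (mod 19); (15|19)=-1, (9|19)=+1; sign (−1)^0·-1^8·+1^5 = +1.
(a,b)_3: α=-1, u≡1; β=-1, v≡1 (mod 3); (1|3)=+1, (1|3)=+1; sign (−1)^1·+1^-1·+1^-1 = -1.
(a,b)_5: α=1, u≡4; β=1, v≡2 (mod 5); (4|5)=+1, (2|5)=-1; sign (−1)^0·+1^1·-1^1 = -1.
(a,b)_2: α=-2, β=-6; u≡3, v≡5 (mod 8); ε(u)ε(v)=1·0, αω(v)=-2·1, βω(u)=-6·1; sum ≡ 0  ⇒  +1.
(a,b)_∞: sgn(6555)=+, sgn(459885)=+, so +1.
(a,b)_31: α=2, u≡18; β=3, v≡6 (mod 31); (18|31)=+1, (6|31)=-1; sign (−1)^0·+1^3·-1^2 = +1.
Ram(6555, 459885) = {3, 5, 23, 43}; no ℚ_3-point on the conic.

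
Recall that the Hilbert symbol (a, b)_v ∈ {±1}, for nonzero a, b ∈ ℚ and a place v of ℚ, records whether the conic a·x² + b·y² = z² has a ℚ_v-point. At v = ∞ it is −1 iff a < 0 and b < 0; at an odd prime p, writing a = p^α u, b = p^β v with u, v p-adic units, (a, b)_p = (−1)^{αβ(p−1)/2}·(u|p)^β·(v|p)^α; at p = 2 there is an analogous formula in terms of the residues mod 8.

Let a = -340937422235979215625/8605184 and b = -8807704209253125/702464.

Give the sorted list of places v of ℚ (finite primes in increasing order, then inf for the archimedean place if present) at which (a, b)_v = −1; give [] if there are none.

(a, b) ≡ (-520030, -14630) mod (ℚ^×)²; places V = {2, 3, 5, 7, 11, 17, 19, 23, ∞}.
(a,b)_∞: sgn(-520030)=−, sgn(-14630)=−, so -1.
(a,b)_5: α=5, u≡4; β=5, v≡1 (mod 5); (4|5)=+1, (1|5)=+1; sign (−1)^0·+1^5·+1^5 = +1.
(a,b)_23: α=3, u≡19; β=2, v≡5 (mod 23); (19|23)=-1, (5|23)=-1; sign (−1)^0·-1^2·-1^3 = -1.
(a,b)_11: α=4, u≡10; β=3, v≡4 (mod 11); (10|11)=-1, (4|11)=+1; sign (−1)^0·-1^3·+1^4 = -1.
(a,b)_3: α=8, u≡2; β=6, v≡1 (mod 3); (2|3)=-1, (1|3)=+1; sign (−1)^0·-1^6·+1^8 = +1.
(a,b)_7: α=-5, u≡1; β=-3, v≡5 (mod 7); (1|7)=+1, (5|7)=-1; sign (−1)^1·+1^-3·-1^-5 = +1.
(a,b)_19: α=1, u≡16; β=1, v≡1 (mod 19); (16|19)=+1, (1|19)=+1; sign (−1)^1·+1^1·+1^1 = -1.
(a,b)_2: α=-9, β=-11; u≡1, v≡5 (mod 8); ε(u)ε(v)=0·0, αω(v)=-9·1, βω(u)=-11·0; sum ≡ 1  ⇒  -1.
(a,b)_17: α=3, u≡7; β=2, v≡12 (mod 17); (7|17)=-1, (12|17)=-1; sign (−1)^0·-1^2·-1^3 = -1.
|Ram(-520030, -14630)| = 6, even; anisotropic at {2, 11, 17, 19, 23, ∞}.

[2, 11, 17, 19, 23, inf]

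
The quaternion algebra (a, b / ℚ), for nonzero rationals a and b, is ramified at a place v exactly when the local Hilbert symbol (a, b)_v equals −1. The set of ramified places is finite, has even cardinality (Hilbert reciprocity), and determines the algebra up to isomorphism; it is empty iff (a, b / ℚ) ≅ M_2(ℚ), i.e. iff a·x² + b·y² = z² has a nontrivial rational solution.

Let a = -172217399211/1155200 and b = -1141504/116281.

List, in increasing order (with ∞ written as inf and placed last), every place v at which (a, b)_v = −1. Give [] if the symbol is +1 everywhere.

[2, 7, 11, 13, 37, inf]

Mod squares: a ≡ -433862, b ≡ -91. Check v ∈ {∞, 2, 3, 5, 7, 11, 13, 19, 31, 37, 41}.
v=2: v_2(a)=-7, v_2(b)=8; units ≡ 5, 5 (mod 8); ε·ε+αω+βω = 0·0+-7·1+8·1 ≡ 1  ⇒  (a,b)_2 = -1.
v=31: a=31^0·(≡28), b=31^-2·(≡28) mod 31; (28|31)=+1, (28|31)=+1; (−1)^{0·-2·15}·(+1)^-2·(+1)^0 = +1.
v=19: a=19^-2·(≡15), b=19^0·(≡16) mod 19; (15|19)=-1, (16|19)=+1; (−1)^{-2·0·9}·(-1)^0·(+1)^-2 = +1.
v=13: a=13^1·(≡9), b=13^1·(≡8) mod 13; (9|13)=+1, (8|13)=-1; (−1)^{1·1·6}·(+1)^1·(-1)^1 = -1.
v=∞: -433862 < 0 and -91 < 0  ⇒  (a,b)_∞ = -1.
v=11: a=11^3·(≡5), b=11^-2·(≡8) mod 11; (5|11)=+1, (8|11)=-1; (−1)^{3·-2·5}·(+1)^-2·(-1)^3 = -1.
v=37: a=37^1·(≡3), b=37^0·(≡35) mod 37; (3|37)=+1, (35|37)=-1; (−1)^{1·0·18}·(+1)^0·(-1)^1 = -1.
v=41: a=41^1·(≡10), b=41^0·(≡20) mod 41; (10|41)=+1, (20|41)=+1; (−1)^{1·0·20}·(+1)^0·(+1)^1 = +1.
v=7: a=7^0·(≡6), b=7^3·(≡1) mod 7; (6|7)=-1, (1|7)=+1; (−1)^{0·3·3}·(-1)^3·(+1)^0 = -1.
v=5: a=5^-2·(≡3), b=5^0·(≡1) mod 5; (3|5)=-1, (1|5)=+1; (−1)^{-2·0·2}·(-1)^0·(+1)^-2 = +1.
v=3: a=3^8·(≡1), b=3^0·(≡2) mod 3; (1|3)=+1, (2|3)=-1; (−1)^{8·0·1}·(+1)^0·(-1)^8 = +1.
(-433862, -91 / ℚ) ramifies at {2, 7, 11, 13, 37, ∞}: a division algebra.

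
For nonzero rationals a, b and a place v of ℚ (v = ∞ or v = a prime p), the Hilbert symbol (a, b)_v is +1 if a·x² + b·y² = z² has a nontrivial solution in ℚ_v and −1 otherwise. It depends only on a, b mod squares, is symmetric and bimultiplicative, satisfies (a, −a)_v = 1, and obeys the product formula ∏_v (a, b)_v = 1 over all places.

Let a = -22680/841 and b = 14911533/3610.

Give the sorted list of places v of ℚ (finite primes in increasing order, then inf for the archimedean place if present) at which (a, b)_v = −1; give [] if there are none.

(a, b) ≡ (-70, 130) mod (ℚ^×)²; places V = {2, 3, 5, 7, 13, 17, 19, 29, ∞}.
(a,b)_∞: sgn(-70)=−, sgn(130)=+, so +1.
(a,b)_29: α=-2, u≡27; β=0, v≡12 (mod 29); (27|29)=-1, (12|29)=-1; sign (−1)^0·-1^0·-1^-2 = +1.
(a,b)_13: α=0, u≡2; β=1, v≡10 (mod 13); (2|13)=-1, (10|13)=+1; sign (−1)^0·-1^1·+1^0 = -1.
(a,b)_17: α=0, u≡4; β=2, v≡6 (mod 17); (4|17)=+1, (6|17)=-1; sign (−1)^0·+1^2·-1^0 = +1.
(a,b)_5: α=1, u≡4; β=-1, v≡4 (mod 5); (4|5)=+1, (4|5)=+1; sign (−1)^0·+1^-1·+1^1 = +1.
(a,b)_19: α=0, u≡5; β=-2, v≡1 (mod 19); (5|19)=+1, (1|19)=+1; sign (−1)^0·+1^-2·+1^0 = +1.
(a,b)_2: α=3, β=-1; u≡5, v≡1 (mod 8); ε(u)ε(v)=0·0, αω(v)=3·0, βω(u)=-1·1; sum ≡ 1  ⇒  -1.
(a,b)_7: α=1, u≡1; β=2, v≡4 (mod 7); (1|7)=+1, (4|7)=+1; sign (−1)^0·+1^2·+1^1 = +1.
(a,b)_3: α=4, u≡2; β=4, v≡1 (mod 3); (2|3)=-1, (1|3)=+1; sign (−1)^0·-1^4·+1^4 = +1.
(-70, 130 / ℚ) ramifies at {2, 13}: a division algebra.

[2, 13]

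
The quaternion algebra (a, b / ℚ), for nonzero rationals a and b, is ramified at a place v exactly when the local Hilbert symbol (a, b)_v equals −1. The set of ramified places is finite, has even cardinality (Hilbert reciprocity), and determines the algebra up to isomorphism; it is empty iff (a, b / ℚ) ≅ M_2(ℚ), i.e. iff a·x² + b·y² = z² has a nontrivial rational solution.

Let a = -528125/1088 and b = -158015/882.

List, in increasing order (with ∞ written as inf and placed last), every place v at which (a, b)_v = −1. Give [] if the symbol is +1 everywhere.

[2, 5, 17, inf]

Mod squares: a ≡ -85, b ≡ -1870. Check v ∈ {∞, 2, 3, 5, 7, 11, 13, 17}.
v=∞: -85 < 0 and -1870 < 0  ⇒  (a,b)_∞ = -1.
v=7: a=7^0·(≡6), b=7^-2·(≡6) mod 7; (6|7)=-1, (6|7)=-1; (−1)^{0·-2·3}·(-1)^-2·(-1)^0 = +1.
v=11: a=11^0·(≡4), b=11^1·(≡6) mod 11; (4|11)=+1, (6|11)=-1; (−1)^{0·1·5}·(+1)^1·(-1)^0 = +1.
v=3: a=3^0·(≡2), b=3^-2·(≡2) mod 3; (2|3)=-1, (2|3)=-1; (−1)^{0·-2·1}·(-1)^-2·(-1)^0 = +1.
v=13: a=13^2·(≡11), b=13^2·(≡6) mod 13; (11|13)=-1, (6|13)=-1; (−1)^{2·2·6}·(-1)^2·(-1)^2 = +1.
v=2: v_2(a)=-6, v_2(b)=-1; units ≡ 3, 1 (mod 8); ε·ε+αω+βω = 1·0+-6·0+-1·1 ≡ 1  ⇒  (a,b)_2 = -1.
v=17: a=17^-1·(≡5), b=17^1·(≡15) mod 17; (5|17)=-1, (15|17)=+1; (−1)^{-1·1·8}·(-1)^1·(+1)^-1 = -1.
v=5: a=5^5·(≡2), b=5^1·(≡1) mod 5; (2|5)=-1, (1|5)=+1; (−1)^{5·1·2}·(-1)^1·(+1)^5 = -1.
(-85, -1870 / ℚ) ramifies at {2, 5, 17, ∞}: a division algebra.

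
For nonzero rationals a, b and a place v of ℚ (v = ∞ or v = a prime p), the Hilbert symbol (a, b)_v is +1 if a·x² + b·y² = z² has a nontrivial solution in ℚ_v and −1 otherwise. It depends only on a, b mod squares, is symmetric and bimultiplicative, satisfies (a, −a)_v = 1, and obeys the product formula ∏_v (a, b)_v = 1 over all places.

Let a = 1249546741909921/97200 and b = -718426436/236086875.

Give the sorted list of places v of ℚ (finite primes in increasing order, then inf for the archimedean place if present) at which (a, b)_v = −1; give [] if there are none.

[7, 17, 19, 41]

Mod squares: a ≡ 196707, b ≡ -779. Check v ∈ {∞, 2, 3, 5, 7, 13, 17, 19, 23, 29, 37, 41, 47}.
v=∞: 196707 > 0 and -779 < 0  ⇒  (a,b)_∞ = +1.
v=47: a=47^0·(≡17), b=47^-2·(≡29) mod 47; (17|47)=+1, (29|47)=-1; (−1)^{0·-2·23}·(+1)^-2·(-1)^0 = +1.
v=37: a=37^2·(≡32), b=37^0·(≡35) mod 37; (32|37)=-1, (35|37)=-1; (−1)^{2·0·18}·(-1)^0·(-1)^2 = +1.
v=29: a=29^1·(≡17), b=29^0·(≡5) mod 29; (17|29)=-1, (5|29)=+1; (−1)^{1·0·14}·(-1)^0·(+1)^1 = +1.
v=23: a=23^0·(≡21), b=23^2·(≡12) mod 23; (21|23)=-1, (12|23)=+1; (−1)^{0·2·11}·(-1)^2·(+1)^0 = +1.
v=17: a=17^1·(≡5), b=17^0·(≡6) mod 17; (5|17)=-1, (6|17)=-1; (−1)^{1·0·8}·(-1)^0·(-1)^1 = -1.
v=7: a=7^3·(≡5), b=7^2·(≡3) mod 7; (5|7)=-1, (3|7)=-1; (−1)^{3·2·3}·(-1)^2·(-1)^3 = -1.
v=5: a=5^-2·(≡2), b=5^-4·(≡1) mod 5; (2|5)=-1, (1|5)=+1; (−1)^{-2·-4·2}·(-1)^-4·(+1)^-2 = +1.
v=13: a=13^2·(≡12), b=13^2·(≡9) mod 13; (12|13)=+1, (9|13)=+1; (−1)^{2·2·6}·(+1)^2·(+1)^2 = +1.
v=19: a=19^1·(≡5), b=19^-1·(≡5) mod 19; (5|19)=+1, (5|19)=+1; (−1)^{1·-1·9}·(+1)^-1·(+1)^1 = -1.
v=3: a=3^-5·(≡1), b=3^-2·(≡1) mod 3; (1|3)=+1, (1|3)=+1; (−1)^{-5·-2·1}·(+1)^-2·(+1)^-5 = +1.
v=2: v_2(a)=-4, v_2(b)=2; units ≡ 3, 5 (mod 8); ε·ε+αω+βω = 1·0+-4·1+2·1 ≡ 0  ⇒  (a,b)_2 = +1.
v=41: a=41^2·(≡22), b=41^1·(≡38) mod 41; (22|41)=-1, (38|41)=-1; (−1)^{2·1·20}·(-1)^1·(-1)^2 = -1.
|Ram(196707, -779)| = 4, even; anisotropic at {7, 17, 19, 41}.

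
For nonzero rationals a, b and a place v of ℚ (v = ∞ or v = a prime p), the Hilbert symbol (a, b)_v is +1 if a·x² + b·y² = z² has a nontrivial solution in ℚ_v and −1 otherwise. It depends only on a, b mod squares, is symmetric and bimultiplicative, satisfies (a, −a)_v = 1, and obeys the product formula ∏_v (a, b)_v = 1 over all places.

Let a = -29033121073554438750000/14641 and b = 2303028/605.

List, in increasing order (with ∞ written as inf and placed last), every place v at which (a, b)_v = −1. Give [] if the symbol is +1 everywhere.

[3, 5, 7, 13, 19, 37]

(a, b) ≡ (-3152955, 319865) mod (ℚ^×)²; places V = {2, 3, 5, 7, 11, 13, 19, 23, 37, ∞}.
(a,b)_37: α=3, u≡28; β=1, v≡15 (mod 37); (28|37)=+1, (15|37)=-1; sign (−1)^0·+1^1·-1^3 = -1.
(a,b)_19: α=3, u≡17; β=1, v≡9 (mod 19); (17|19)=+1, (9|19)=+1; sign (−1)^1·+1^1·+1^3 = -1.
(a,b)_5: α=7, u≡4; β=-1, v≡3 (mod 5); (4|5)=+1, (3|5)=-1; sign (−1)^0·+1^-1·-1^7 = -1.
(a,b)_11: α=-4, u≡8; β=-2, v≡7 (mod 11); (8|11)=-1, (7|11)=-1; sign (−1)^0·-1^-2·-1^-4 = +1.
(a,b)_23: α=1, u≡8; β=0, v≡12 (mod 23); (8|23)=+1, (12|23)=+1; sign (−1)^0·+1^0·+1^1 = +1.
(a,b)_3: α=3, u≡2; β=2, v≡2 (mod 3); (2|3)=-1, (2|3)=-1; sign (−1)^0·-1^2·-1^3 = -1.
(a,b)_∞: sgn(-3152955)=−, sgn(319865)=+, so +1.
(a,b)_13: α=3, u≡6; β=1, v≡10 (mod 13); (6|13)=-1, (10|13)=+1; sign (−1)^0·-1^1·+1^3 = -1.
(a,b)_2: α=4, β=2; u≡5, v≡1 (mod 8); ε(u)ε(v)=0·0, αω(v)=4·0, βω(u)=2·1; sum ≡ 0  ⇒  +1.
(a,b)_7: α=2, u≡5; β=1, v≡6 (mod 7); (5|7)=-1, (6|7)=-1; sign (−1)^0·-1^1·-1^2 = -1.
|Ram(-3152955, 319865)| = 6, even; anisotropic at {3, 5, 7, 13, 19, 37}.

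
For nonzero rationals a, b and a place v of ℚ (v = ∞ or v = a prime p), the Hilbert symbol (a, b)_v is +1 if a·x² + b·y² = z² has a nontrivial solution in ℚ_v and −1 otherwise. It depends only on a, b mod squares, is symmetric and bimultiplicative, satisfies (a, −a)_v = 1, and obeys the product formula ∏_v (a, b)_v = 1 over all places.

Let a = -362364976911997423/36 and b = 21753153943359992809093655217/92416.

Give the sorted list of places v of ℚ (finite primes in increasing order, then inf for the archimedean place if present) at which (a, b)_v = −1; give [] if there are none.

[7, 11, 13, 17, 37, 41]

(a, b) ≡ (-453583, 48433) mod (ℚ^×)²; places V = {2, 3, 7, 11, 13, 17, 19, 23, 29, 37, 41, ∞}.
(a,b)_23: α=1, u≡13; β=2, v≡3 (mod 23); (13|23)=+1, (3|23)=+1; sign (−1)^0·+1^2·+1^1 = +1.
(a,b)_37: α=3, u≡7; β=5, v≡5 (mod 37); (7|37)=+1, (5|37)=-1; sign (−1)^0·+1^5·-1^3 = -1.
(a,b)_29: α=2, u≡6; β=2, v≡10 (mod 29); (6|29)=+1, (10|29)=-1; sign (−1)^0·+1^2·-1^2 = +1.
(a,b)_7: α=4, u≡3; β=1, v≡6 (mod 7); (3|7)=-1, (6|7)=-1; sign (−1)^0·-1^1·-1^4 = -1.
(a,b)_19: α=0, u≡5; β=-2, v≡15 (mod 19); (5|19)=+1, (15|19)=-1; sign (−1)^0·+1^-2·-1^0 = +1.
(a,b)_17: α=2, u≡3; β=3, v≡14 (mod 17); (3|17)=-1, (14|17)=-1; sign (−1)^0·-1^3·-1^2 = -1.
(a,b)_∞: sgn(-453583)=−, sgn(48433)=+, so +1.
(a,b)_13: α=1, u≡1; β=2, v≡11 (mod 13); (1|13)=+1, (11|13)=-1; sign (−1)^0·+1^2·-1^1 = -1.
(a,b)_3: α=-2, u≡2; β=8, v≡1 (mod 3); (2|3)=-1, (1|3)=+1; sign (−1)^0·-1^8·+1^-2 = +1.
(a,b)_11: α=0, u≡7; β=1, v≡9 (mod 11); (7|11)=-1, (9|11)=+1; sign (−1)^0·-1^1·+1^0 = -1.
(a,b)_2: α=-2, β=-8; u≡1, v≡1 (mod 8); ε(u)ε(v)=0·0, αω(v)=-2·0, βω(u)=-8·0; sum ≡ 0  ⇒  +1.
(a,b)_41: α=1, u≡26; β=2, v≡30 (mod 41); (26|41)=-1, (30|41)=-1; sign (−1)^0·-1^2·-1^1 = -1.
Ram(-453583, 48433) = {7, 11, 13, 17, 37, 41}; no ℚ_7-point on the conic.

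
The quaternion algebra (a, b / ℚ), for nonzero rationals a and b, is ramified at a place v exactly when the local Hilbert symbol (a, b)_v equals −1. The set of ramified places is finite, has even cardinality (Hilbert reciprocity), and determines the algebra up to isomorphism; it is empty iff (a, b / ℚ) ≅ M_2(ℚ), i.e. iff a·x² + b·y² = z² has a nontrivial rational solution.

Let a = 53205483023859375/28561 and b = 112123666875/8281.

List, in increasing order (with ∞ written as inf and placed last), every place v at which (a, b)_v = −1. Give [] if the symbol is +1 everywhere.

(a, b) ≡ (703, 3) mod (ℚ^×)²; places V = {2, 3, 5, 7, 11, 13, 19, 37, ∞}.
(a,b)_7: α=0, u≡6; β=-2, v≡3 (mod 7); (6|7)=-1, (3|7)=-1; sign (−1)^0·-1^-2·-1^0 = +1.
(a,b)_11: α=2, u≡7; β=2, v≡3 (mod 11); (7|11)=-1, (3|11)=+1; sign (−1)^0·-1^2·+1^2 = +1.
(a,b)_2: α=0, β=0; u≡7, v≡3 (mod 8); ε(u)ε(v)=1·1, αω(v)=0·1, βω(u)=0·0; sum ≡ 1  ⇒  -1.
(a,b)_13: α=-4, u≡1; β=-2, v≡9 (mod 13); (1|13)=+1, (9|13)=+1; sign (−1)^0·+1^-2·+1^-4 = +1.
(a,b)_∞: sgn(703)=+, sgn(3)=+, so +1.
(a,b)_19: α=3, u≡10; β=2, v≡14 (mod 19); (10|19)=-1, (14|19)=-1; sign (−1)^0·-1^2·-1^3 = -1.
(a,b)_3: α=4, u≡1; β=1, v≡1 (mod 3); (1|3)=+1, (1|3)=+1; sign (−1)^0·+1^1·+1^4 = +1.
(a,b)_5: α=6, u≡2; β=4, v≡2 (mod 5); (2|5)=-1, (2|5)=-1; sign (−1)^0·-1^4·-1^6 = +1.
(a,b)_37: α=3, u≡8; β=2, v≡36 (mod 37); (8|37)=-1, (36|37)=+1; sign (−1)^0·-1^2·+1^3 = +1.
|Ram(703, 3)| = 2, even; anisotropic at {2, 19}.

[2, 19]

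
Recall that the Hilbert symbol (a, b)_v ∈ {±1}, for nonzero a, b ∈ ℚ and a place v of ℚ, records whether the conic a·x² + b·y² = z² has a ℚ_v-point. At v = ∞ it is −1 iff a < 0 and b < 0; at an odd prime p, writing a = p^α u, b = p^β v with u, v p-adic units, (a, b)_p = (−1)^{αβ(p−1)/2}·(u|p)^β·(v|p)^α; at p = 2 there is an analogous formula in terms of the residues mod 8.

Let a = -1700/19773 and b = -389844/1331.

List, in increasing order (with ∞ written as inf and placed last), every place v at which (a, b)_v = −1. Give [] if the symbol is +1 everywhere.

[11, 13, 17, inf]

(a, b) ≡ (-221, -2431) mod (ℚ^×)²; places V = {2, 3, 5, 7, 11, 13, 17, ∞}.
(a,b)_11: α=0, u≡10; β=-3, v≡7 (mod 11); (10|11)=-1, (7|11)=-1; sign (−1)^0·-1^-3·-1^0 = -1.
(a,b)_2: α=2, β=2; u≡3, v≡1 (mod 8); ε(u)ε(v)=1·0, αω(v)=2·0, βω(u)=2·1; sum ≡ 0  ⇒  +1.
(a,b)_13: α=-3, u≡9; β=1, v≡11 (mod 13); (9|13)=+1, (11|13)=-1; sign (−1)^0·+1^1·-1^-3 = -1.
(a,b)_∞: sgn(-221)=−, sgn(-2431)=−, so -1.
(a,b)_7: α=0, u≡3; β=2, v≡3 (mod 7); (3|7)=-1, (3|7)=-1; sign (−1)^0·-1^2·-1^0 = +1.
(a,b)_5: α=2, u≡4; β=0, v≡1 (mod 5); (4|5)=+1, (1|5)=+1; sign (−1)^0·+1^0·+1^2 = +1.
(a,b)_3: α=-2, u≡1; β=2, v≡2 (mod 3); (1|3)=+1, (2|3)=-1; sign (−1)^0·+1^2·-1^-2 = +1.
(a,b)_17: α=1, u≡1; β=1, v≡7 (mod 17); (1|17)=+1, (7|17)=-1; sign (−1)^0·+1^1·-1^1 = -1.
Ram(-221, -2431) = {11, 13, 17, ∞}; no ℚ_11-point on the conic.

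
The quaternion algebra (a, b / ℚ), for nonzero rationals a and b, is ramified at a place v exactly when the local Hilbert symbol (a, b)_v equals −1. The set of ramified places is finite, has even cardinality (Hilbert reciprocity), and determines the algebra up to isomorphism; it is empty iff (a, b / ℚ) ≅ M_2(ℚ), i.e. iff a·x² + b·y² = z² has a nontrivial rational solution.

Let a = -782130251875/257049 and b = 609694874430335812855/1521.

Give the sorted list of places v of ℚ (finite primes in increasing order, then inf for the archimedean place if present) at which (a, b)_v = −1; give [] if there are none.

Mod squares: a ≡ -521203, b ≡ 153295. Check v ∈ {∞, 2, 3, 5, 7, 11, 13, 17, 23, 31, 43}.
v=13: a=13^-4·(≡6), b=13^-2·(≡1) mod 13; (6|13)=-1, (1|13)=+1; (−1)^{-4·-2·6}·(-1)^-2·(+1)^-4 = +1.
v=2: v_2(a)=0, v_2(b)=0; units ≡ 5, 7 (mod 8); ε·ε+αω+βω = 0·1+0·0+0·1 ≡ 0  ⇒  (a,b)_2 = +1.
v=5: a=5^4·(≡3), b=5^1·(≡1) mod 5; (3|5)=-1, (1|5)=+1; (−1)^{4·1·2}·(-1)^1·(+1)^4 = -1.
v=23: a=23^1·(≡14), b=23^3·(≡2) mod 23; (14|23)=-1, (2|23)=+1; (−1)^{1·3·11}·(-1)^3·(+1)^1 = +1.
v=31: a=31^1·(≡19), b=31^3·(≡1) mod 31; (19|31)=+1, (1|31)=+1; (−1)^{1·3·15}·(+1)^3·(+1)^1 = -1.
v=∞: -521203 < 0 and 153295 > 0  ⇒  (a,b)_∞ = +1.
v=17: a=17^1·(≡1), b=17^2·(≡5) mod 17; (1|17)=+1, (5|17)=-1; (−1)^{1·2·8}·(+1)^2·(-1)^1 = -1.
v=3: a=3^-2·(≡2), b=3^-2·(≡1) mod 3; (2|3)=-1, (1|3)=+1; (−1)^{-2·-2·1}·(-1)^-2·(+1)^-2 = +1.
v=7: a=7^4·(≡3), b=7^0·(≡1) mod 7; (3|7)=-1, (1|7)=+1; (−1)^{4·0·3}·(-1)^0·(+1)^4 = +1.
v=43: a=43^1·(≡32), b=43^3·(≡30) mod 43; (32|43)=-1, (30|43)=-1; (−1)^{1·3·21}·(-1)^3·(-1)^1 = -1.
v=11: a=11^0·(≡6), b=11^4·(≡7) mod 11; (6|11)=-1, (7|11)=-1; (−1)^{0·4·5}·(-1)^4·(-1)^0 = +1.
|Ram(-521203, 153295)| = 4, even; anisotropic at {5, 17, 31, 43}.

[5, 17, 31, 43]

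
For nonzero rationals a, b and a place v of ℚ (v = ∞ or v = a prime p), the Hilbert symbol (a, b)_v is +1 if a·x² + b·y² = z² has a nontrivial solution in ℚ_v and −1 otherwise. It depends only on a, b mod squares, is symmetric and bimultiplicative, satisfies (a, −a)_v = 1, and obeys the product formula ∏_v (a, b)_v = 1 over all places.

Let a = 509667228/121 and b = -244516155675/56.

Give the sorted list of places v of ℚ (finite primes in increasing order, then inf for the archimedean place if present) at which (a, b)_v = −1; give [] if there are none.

Mod squares: a ≡ 3567, b ≡ -1131645018. Check v ∈ {∞, 2, 3, 5, 7, 11, 17, 29, 31, 41, 43}.
v=11: a=11^-2·(≡4), b=11^2·(≡2) mod 11; (4|11)=+1, (2|11)=-1; (−1)^{-2·2·5}·(+1)^2·(-1)^-2 = +1.
v=29: a=29^1·(≡13), b=29^1·(≡1) mod 29; (13|29)=+1, (1|29)=+1; (−1)^{1·1·14}·(+1)^1·(+1)^1 = +1.
v=7: a=7^2·(≡1), b=7^-1·(≡6) mod 7; (1|7)=+1, (6|7)=-1; (−1)^{2·-1·3}·(+1)^-1·(-1)^2 = +1.
v=17: a=17^0·(≡10), b=17^1·(≡6) mod 17; (10|17)=-1, (6|17)=-1; (−1)^{0·1·8}·(-1)^1·(-1)^0 = -1.
v=31: a=31^0·(≡7), b=31^1·(≡15) mod 31; (7|31)=+1, (15|31)=-1; (−1)^{0·1·15}·(+1)^1·(-1)^0 = +1.
v=41: a=41^1·(≡23), b=41^1·(≡5) mod 41; (23|41)=+1, (5|41)=+1; (−1)^{1·1·20}·(+1)^1·(+1)^1 = +1.
v=43: a=43^0·(≡31), b=43^1·(≡32) mod 43; (31|43)=+1, (32|43)=-1; (−1)^{0·1·21}·(+1)^1·(-1)^0 = +1.
v=3: a=3^7·(≡1), b=3^1·(≡2) mod 3; (1|3)=+1, (2|3)=-1; (−1)^{7·1·1}·(+1)^1·(-1)^7 = +1.
v=2: v_2(a)=2, v_2(b)=-3; units ≡ 7, 3 (mod 8); ε·ε+αω+βω = 1·1+2·1+-3·0 ≡ 1  ⇒  (a,b)_2 = -1.
v=5: a=5^0·(≡3), b=5^2·(≡3) mod 5; (3|5)=-1, (3|5)=-1; (−1)^{0·2·2}·(-1)^2·(-1)^0 = +1.
v=∞: 3567 > 0 and -1131645018 < 0  ⇒  (a,b)_∞ = +1.
Ram(3567, -1131645018) = {2, 17}; no ℚ_2-point on the conic.

[2, 17]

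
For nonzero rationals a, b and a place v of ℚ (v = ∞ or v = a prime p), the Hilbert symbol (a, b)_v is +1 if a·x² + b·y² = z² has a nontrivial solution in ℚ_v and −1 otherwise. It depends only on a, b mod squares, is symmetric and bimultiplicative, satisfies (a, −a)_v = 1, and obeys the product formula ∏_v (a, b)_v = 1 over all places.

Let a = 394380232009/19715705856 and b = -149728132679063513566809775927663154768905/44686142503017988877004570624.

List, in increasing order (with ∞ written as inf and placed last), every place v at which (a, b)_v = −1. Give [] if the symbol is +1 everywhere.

[13, 17]

(a, b) ≡ (11, -170170) mod (ℚ^×)²; places V = {2, 3, 5, 7, 11, 13, 17, 41, 47, 53, ∞}.
(a,b)_13: α=0, u≡5; β=1, v≡10 (mod 13); (5|13)=-1, (10|13)=+1; sign (−1)^0·-1^1·+1^0 = -1.
(a,b)_3: α=-6, u≡2; β=-18, v≡2 (mod 3); (2|3)=-1, (2|3)=-1; sign (−1)^0·-1^-18·-1^-6 = +1.
(a,b)_5: α=0, u≡4; β=1, v≡1 (mod 5); (4|5)=+1, (1|5)=+1; sign (−1)^0·+1^1·+1^0 = +1.
(a,b)_53: α=2, u≡44; β=6, v≡1 (mod 53); (44|53)=+1, (1|53)=+1; sign (−1)^0·+1^6·+1^2 = +1.
(a,b)_11: α=-1, u≡3; β=-3, v≡6 (mod 11); (3|11)=+1, (6|11)=-1; sign (−1)^1·+1^-3·-1^-1 = +1.
(a,b)_2: α=-10, β=-31; u≡3, v≡3 (mod 8); ε(u)ε(v)=1·1, αω(v)=-10·1, βω(u)=-31·1; sum ≡ 0  ⇒  +1.
(a,b)_41: α=2, u≡15; β=6, v≡9 (mod 41); (15|41)=-1, (9|41)=+1; sign (−1)^0·-1^6·+1^2 = +1.
(a,b)_∞: sgn(11)=+, sgn(-170170)=−, so +1.
(a,b)_17: α=4, u≡12; β=13, v≡10 (mod 17); (12|17)=-1, (10|17)=-1; sign (−1)^0·-1^13·-1^4 = -1.
(a,b)_7: α=-4, u≡1; β=-9, v≡2 (mod 7); (1|7)=+1, (2|7)=+1; sign (−1)^0·+1^-9·+1^-4 = +1.
(a,b)_47: α=0, u≡13; β=2, v≡42 (mod 47); (13|47)=-1, (42|47)=+1; sign (−1)^0·-1^2·+1^0 = +1.
(11, -170170 / ℚ) ramifies at {13, 17}: a division algebra.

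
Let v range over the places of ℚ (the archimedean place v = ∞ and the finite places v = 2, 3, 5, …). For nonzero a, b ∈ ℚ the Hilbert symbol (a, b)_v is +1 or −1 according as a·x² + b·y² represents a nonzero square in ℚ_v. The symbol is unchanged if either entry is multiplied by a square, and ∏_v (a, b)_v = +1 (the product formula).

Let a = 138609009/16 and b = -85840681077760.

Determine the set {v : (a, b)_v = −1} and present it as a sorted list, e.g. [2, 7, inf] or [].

Mod squares: a ≡ 127281, b ≡ -115. Check v ∈ {∞, 2, 3, 5, 7, 11, 19, 23, 29}.
v=11: a=11^3·(≡7), b=11^0·(≡7) mod 11; (7|11)=-1, (7|11)=-1; (−1)^{3·0·5}·(-1)^0·(-1)^3 = -1.
v=5: a=5^0·(≡4), b=5^1·(≡3) mod 5; (4|5)=+1, (3|5)=-1; (−1)^{0·1·2}·(+1)^1·(-1)^0 = +1.
v=29: a=29^1·(≡10), b=29^2·(≡23) mod 29; (10|29)=-1, (23|29)=+1; (−1)^{1·2·14}·(-1)^2·(+1)^1 = +1.
v=19: a=19^1·(≡16), b=19^2·(≡13) mod 19; (16|19)=+1, (13|19)=-1; (−1)^{1·2·9}·(+1)^2·(-1)^1 = -1.
v=7: a=7^1·(≡1), b=7^4·(≡4) mod 7; (1|7)=+1, (4|7)=+1; (−1)^{1·4·3}·(+1)^4·(+1)^1 = +1.
v=2: v_2(a)=-4, v_2(b)=10; units ≡ 1, 5 (mod 8); ε·ε+αω+βω = 0·0+-4·1+10·0 ≡ 0  ⇒  (a,b)_2 = +1.
v=3: a=3^3·(≡1), b=3^0·(≡2) mod 3; (1|3)=+1, (2|3)=-1; (−1)^{3·0·1}·(+1)^0·(-1)^3 = -1.
v=23: a=23^0·(≡11), b=23^1·(≡12) mod 23; (11|23)=-1, (12|23)=+1; (−1)^{0·1·11}·(-1)^1·(+1)^0 = -1.
v=∞: 127281 > 0 and -115 < 0  ⇒  (a,b)_∞ = +1.
Ram(127281, -115) = {3, 11, 19, 23}; no ℚ_3-point on the conic.

[3, 11, 19, 23]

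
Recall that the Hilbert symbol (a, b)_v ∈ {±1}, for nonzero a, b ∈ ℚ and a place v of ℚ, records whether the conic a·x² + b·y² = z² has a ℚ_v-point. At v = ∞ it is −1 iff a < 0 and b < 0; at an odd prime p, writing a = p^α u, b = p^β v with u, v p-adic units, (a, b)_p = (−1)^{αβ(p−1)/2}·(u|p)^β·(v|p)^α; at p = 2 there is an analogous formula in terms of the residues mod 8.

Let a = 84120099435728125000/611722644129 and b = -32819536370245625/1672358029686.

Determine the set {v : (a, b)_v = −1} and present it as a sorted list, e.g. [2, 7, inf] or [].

[2, 29, 37, 43]

(a, b) ≡ (2146, -92278) mod (ℚ^×)²; places V = {2, 3, 5, 7, 11, 13, 17, 23, 29, 37, 43, 47, ∞}.
(a,b)_3: α=-4, u≡1; β=-2, v≡2 (mod 3); (1|3)=+1, (2|3)=-1; sign (−1)^0·+1^-2·-1^-4 = +1.
(a,b)_13: α=0, u≡3; β=4, v≡3 (mod 13); (3|13)=+1, (3|13)=+1; sign (−1)^0·+1^4·+1^0 = +1.
(a,b)_17: α=2, u≡4; β=2, v≡9 (mod 17); (4|17)=+1, (9|17)=+1; sign (−1)^0·+1^2·+1^2 = +1.
(a,b)_29: α=1, u≡20; β=1, v≡14 (mod 29); (20|29)=+1, (14|29)=-1; sign (−1)^0·+1^1·-1^1 = -1.
(a,b)_43: α=-4, u≡8; β=-3, v≡24 (mod 43); (8|43)=-1, (24|43)=+1; sign (−1)^0·-1^-3·+1^-4 = -1.
(a,b)_37: α=1, u≡3; β=1, v≡24 (mod 37); (3|37)=+1, (24|37)=-1; sign (−1)^0·+1^1·-1^1 = -1.
(a,b)_∞: sgn(2146)=+, sgn(-92278)=−, so +1.
(a,b)_5: α=8, u≡1; β=4, v≡2 (mod 5); (1|5)=+1, (2|5)=-1; sign (−1)^0·+1^4·-1^8 = +1.
(a,b)_23: α=0, u≡11; β=-2, v≡14 (mod 23); (11|23)=-1, (14|23)=-1; sign (−1)^0·-1^-2·-1^0 = +1.
(a,b)_47: α=-2, u≡11; β=-2, v≡43 (mod 47); (11|47)=-1, (43|47)=-1; sign (−1)^0·-1^-2·-1^-2 = +1.
(a,b)_2: α=3, β=-1; u≡1, v≡5 (mod 8); ε(u)ε(v)=0·0, αω(v)=3·1, βω(u)=-1·0; sum ≡ 1  ⇒  -1.
(a,b)_11: α=6, u≡3; β=2, v≡3 (mod 11); (3|11)=+1, (3|11)=+1; sign (−1)^0·+1^2·+1^6 = +1.
(a,b)_7: α=2, u≡1; β=2, v≡5 (mod 7); (1|7)=+1, (5|7)=-1; sign (−1)^0·+1^2·-1^2 = +1.
Ram(2146, -92278) = {2, 29, 37, 43}; no ℚ_2-point on the conic.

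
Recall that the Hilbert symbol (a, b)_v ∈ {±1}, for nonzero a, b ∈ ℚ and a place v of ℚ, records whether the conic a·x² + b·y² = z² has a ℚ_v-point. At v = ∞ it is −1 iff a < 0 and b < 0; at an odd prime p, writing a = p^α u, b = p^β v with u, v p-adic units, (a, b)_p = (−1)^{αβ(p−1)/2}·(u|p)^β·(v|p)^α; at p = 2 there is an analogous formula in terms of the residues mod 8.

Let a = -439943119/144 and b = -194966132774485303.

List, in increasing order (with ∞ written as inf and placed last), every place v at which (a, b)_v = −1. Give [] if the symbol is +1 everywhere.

(a, b) ≡ (-24871, -873103) mod (ℚ^×)²; places V = {2, 3, 7, 11, 17, 19, 23, 29, ∞}.
(a,b)_7: α=3, u≡3; β=3, v≡4 (mod 7); (3|7)=-1, (4|7)=+1; sign (−1)^1·-1^3·+1^3 = +1.
(a,b)_3: α=-2, u≡2; β=0, v≡2 (mod 3); (2|3)=-1, (2|3)=-1; sign (−1)^0·-1^0·-1^-2 = +1.
(a,b)_11: α=1, u≡5; β=3, v≡4 (mod 11); (5|11)=+1, (4|11)=+1; sign (−1)^1·+1^3·+1^1 = -1.
(a,b)_2: α=-4, β=0; u≡1, v≡1 (mod 8); ε(u)ε(v)=0·0, αω(v)=-4·0, βω(u)=0·0; sum ≡ 0  ⇒  +1.
(a,b)_29: α=0, u≡11; β=1, v≡23 (mod 29); (11|29)=-1, (23|29)=+1; sign (−1)^0·-1^1·+1^0 = -1.
(a,b)_17: α=1, u≡1; β=3, v≡9 (mod 17); (1|17)=+1, (9|17)=+1; sign (−1)^0·+1^3·+1^1 = +1.
(a,b)_19: α=3, u≡2; β=4, v≡16 (mod 19); (2|19)=-1, (16|19)=+1; sign (−1)^0·-1^4·+1^3 = +1.
(a,b)_23: α=0, u≡5; β=1, v≡6 (mod 23); (5|23)=-1, (6|23)=+1; sign (−1)^0·-1^1·+1^0 = -1.
(a,b)_∞: sgn(-24871)=−, sgn(-873103)=−, so -1.
|Ram(-24871, -873103)| = 4, even; anisotropic at {11, 23, 29, ∞}.

[11, 23, 29, inf]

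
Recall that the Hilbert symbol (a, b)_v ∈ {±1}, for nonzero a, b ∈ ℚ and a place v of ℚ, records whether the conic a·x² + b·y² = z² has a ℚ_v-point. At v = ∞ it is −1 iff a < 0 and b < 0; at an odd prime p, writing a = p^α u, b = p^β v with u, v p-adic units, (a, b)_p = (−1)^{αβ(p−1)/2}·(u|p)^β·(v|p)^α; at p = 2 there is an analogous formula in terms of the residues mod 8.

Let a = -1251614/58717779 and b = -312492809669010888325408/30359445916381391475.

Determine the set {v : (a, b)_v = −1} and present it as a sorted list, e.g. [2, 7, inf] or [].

[17, inf]

(a, b) ≡ (-714, -102102) mod (ℚ^×)²; places V = {2, 3, 5, 7, 11, 13, 17, 19, 23, 29, 31, 37, ∞}.
(a,b)_13: α=2, u≡10; β=5, v≡8 (mod 13); (10|13)=+1, (8|13)=-1; sign (−1)^0·+1^5·-1^2 = +1.
(a,b)_37: α=-2, u≡12; β=-2, v≡14 (mod 37); (12|37)=+1, (14|37)=-1; sign (−1)^0·+1^-2·-1^-2 = +1.
(a,b)_29: α=-2, u≡27; β=-6, v≡6 (mod 29); (27|29)=-1, (6|29)=+1; sign (−1)^0·-1^-6·+1^-2 = +1.
(a,b)_∞: sgn(-714)=−, sgn(-102102)=−, so -1.
(a,b)_31: α=0, u≡17; β=2, v≡15 (mod 31); (17|31)=-1, (15|31)=-1; sign (−1)^0·-1^2·-1^0 = +1.
(a,b)_5: α=0, u≡4; β=-2, v≡3 (mod 5); (4|5)=+1, (3|5)=-1; sign (−1)^0·+1^-2·-1^0 = +1.
(a,b)_3: α=-1, u≡2; β=-5, v≡1 (mod 3); (2|3)=-1, (1|3)=+1; sign (−1)^1·-1^-5·+1^-1 = +1.
(a,b)_23: α=2, u≡10; β=6, v≡4 (mod 23); (10|23)=-1, (4|23)=+1; sign (−1)^0·-1^6·+1^2 = +1.
(a,b)_7: α=1, u≡6; β=5, v≡4 (mod 7); (6|7)=-1, (4|7)=+1; sign (−1)^1·-1^5·+1^1 = +1.
(a,b)_2: α=1, β=5; u≡3, v≡5 (mod 8); ε(u)ε(v)=1·0, αω(v)=1·1, βω(u)=5·1; sum ≡ 0  ⇒  +1.
(a,b)_17: α=-1, u≡8; β=-1, v≡3 (mod 17); (8|17)=+1, (3|17)=-1; sign (−1)^0·+1^-1·-1^-1 = -1.
(a,b)_19: α=0, u≡18; β=-2, v≡16 (mod 19); (18|19)=-1, (16|19)=+1; sign (−1)^0·-1^-2·+1^0 = +1.
(a,b)_11: α=0, u≡1; β=1, v≡8 (mod 11); (1|11)=+1, (8|11)=-1; sign (−1)^0·+1^1·-1^0 = +1.
Ram(-714, -102102) = {17, ∞}; no ℚ_17-point on the conic.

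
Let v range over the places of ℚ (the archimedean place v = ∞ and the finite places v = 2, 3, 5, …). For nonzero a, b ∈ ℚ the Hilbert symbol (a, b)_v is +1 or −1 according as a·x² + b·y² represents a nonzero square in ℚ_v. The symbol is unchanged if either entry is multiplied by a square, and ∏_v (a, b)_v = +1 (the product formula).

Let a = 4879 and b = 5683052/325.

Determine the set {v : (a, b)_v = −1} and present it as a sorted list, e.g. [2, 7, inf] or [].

Mod squares: a ≡ 4879, b ≡ 18469919. Check v ∈ {∞, 2, 5, 7, 13, 17, 19, 37, 41, 43, 47}.
v=13: a=13^0·(≡4), b=13^-1·(≡2) mod 13; (4|13)=+1, (2|13)=-1; (−1)^{0·-1·6}·(+1)^-1·(-1)^0 = +1.
v=19: a=19^0·(≡15), b=19^1·(≡5) mod 19; (15|19)=-1, (5|19)=+1; (−1)^{0·1·9}·(-1)^1·(+1)^0 = -1.
v=17: a=17^1·(≡15), b=17^0·(≡10) mod 17; (15|17)=+1, (10|17)=-1; (−1)^{1·0·8}·(+1)^0·(-1)^1 = -1.
v=5: a=5^0·(≡4), b=5^-2·(≡4) mod 5; (4|5)=+1, (4|5)=+1; (−1)^{0·-2·2}·(+1)^-2·(+1)^0 = +1.
v=∞: 4879 > 0 and 18469919 > 0  ⇒  (a,b)_∞ = +1.
v=47: a=47^0·(≡38), b=47^1·(≡39) mod 47; (38|47)=-1, (39|47)=-1; (−1)^{0·1·23}·(-1)^1·(-1)^0 = -1.
v=37: a=37^0·(≡32), b=37^1·(≡22) mod 37; (32|37)=-1, (22|37)=-1; (−1)^{0·1·18}·(-1)^1·(-1)^0 = -1.
v=41: a=41^1·(≡37), b=41^0·(≡27) mod 41; (37|41)=+1, (27|41)=-1; (−1)^{1·0·20}·(+1)^0·(-1)^1 = -1.
v=7: a=7^1·(≡4), b=7^0·(≡6) mod 7; (4|7)=+1, (6|7)=-1; (−1)^{1·0·3}·(+1)^0·(-1)^1 = -1.
v=43: a=43^0·(≡20), b=43^1·(≡10) mod 43; (20|43)=-1, (10|43)=+1; (−1)^{0·1·21}·(-1)^1·(+1)^0 = -1.
v=2: v_2(a)=0, v_2(b)=2; units ≡ 7, 7 (mod 8); ε·ε+αω+βω = 1·1+0·0+2·0 ≡ 1  ⇒  (a,b)_2 = -1.
Ram(4879, 18469919) = {2, 7, 17, 19, 37, 41, 43, 47}; no ℚ_2-point on the conic.

[2, 7, 17, 19, 37, 41, 43, 47]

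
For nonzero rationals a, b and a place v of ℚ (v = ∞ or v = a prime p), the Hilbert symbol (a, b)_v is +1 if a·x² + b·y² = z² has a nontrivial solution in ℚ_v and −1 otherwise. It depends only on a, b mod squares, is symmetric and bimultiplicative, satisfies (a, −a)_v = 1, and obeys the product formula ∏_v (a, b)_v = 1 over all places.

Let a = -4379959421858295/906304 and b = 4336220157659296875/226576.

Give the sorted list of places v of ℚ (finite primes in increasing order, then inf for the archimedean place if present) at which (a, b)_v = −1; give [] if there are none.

[19, 23, 43, 47]

(a, b) ≡ (-13247655, 191995) mod (ℚ^×)²; places V = {2, 3, 5, 7, 11, 17, 19, 23, 29, 43, 47, ∞}.
(a,b)_∞: sgn(-13247655)=−, sgn(191995)=+, so +1.
(a,b)_17: α=-2, u≡12; β=-2, v≡6 (mod 17); (12|17)=-1, (6|17)=-1; sign (−1)^0·-1^-2·-1^-2 = +1.
(a,b)_7: α=-2, u≡6; β=-2, v≡6 (mod 7); (6|7)=-1, (6|7)=-1; sign (−1)^0·-1^-2·-1^-2 = +1.
(a,b)_47: α=1, u≡22; β=1, v≡41 (mod 47); (22|47)=-1, (41|47)=-1; sign (−1)^1·-1^1·-1^1 = -1.
(a,b)_43: α=1, u≡10; β=1, v≡40 (mod 43); (10|43)=+1, (40|43)=+1; sign (−1)^1·+1^1·+1^1 = -1.
(a,b)_29: α=2, u≡25; β=2, v≡21 (mod 29); (25|29)=+1, (21|29)=-1; sign (−1)^0·+1^2·-1^2 = +1.
(a,b)_3: α=3, u≡1; β=2, v≡1 (mod 3); (1|3)=+1, (1|3)=+1; sign (−1)^0·+1^2·+1^3 = +1.
(a,b)_23: α=1, u≡18; β=2, v≡14 (mod 23); (18|23)=+1, (14|23)=-1; sign (−1)^0·+1^2·-1^1 = -1.
(a,b)_11: α=2, u≡2; β=0, v≡5 (mod 11); (2|11)=-1, (5|11)=+1; sign (−1)^0·-1^0·+1^2 = +1.
(a,b)_2: α=-6, β=-4; u≡1, v≡3 (mod 8); ε(u)ε(v)=0·1, αω(v)=-6·1, βω(u)=-4·0; sum ≡ 0  ⇒  +1.
(a,b)_19: α=3, u≡4; β=3, v≡4 (mod 19); (4|19)=+1, (4|19)=+1; sign (−1)^1·+1^3·+1^3 = -1.
(a,b)_5: α=1, u≡4; β=7, v≡4 (mod 5); (4|5)=+1, (4|5)=+1; sign (−1)^0·+1^7·+1^1 = +1.
Ram(-13247655, 191995) = {19, 23, 43, 47}; no ℚ_19-point on the conic.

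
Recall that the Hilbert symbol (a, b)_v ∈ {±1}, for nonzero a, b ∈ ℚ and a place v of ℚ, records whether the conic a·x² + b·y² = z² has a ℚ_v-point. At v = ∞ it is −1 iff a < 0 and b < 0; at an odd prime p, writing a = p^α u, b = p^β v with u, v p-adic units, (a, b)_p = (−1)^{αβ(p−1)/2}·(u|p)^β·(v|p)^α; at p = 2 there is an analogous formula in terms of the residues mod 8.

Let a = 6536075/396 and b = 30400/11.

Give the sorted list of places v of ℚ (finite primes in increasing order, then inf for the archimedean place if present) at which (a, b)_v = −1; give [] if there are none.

Mod squares: a ≡ 17017, b ≡ 209. Check v ∈ {∞, 2, 3, 5, 7, 11, 13, 17, 19}.
v=17: a=17^1·(≡4), b=17^0·(≡5) mod 17; (4|17)=+1, (5|17)=-1; (−1)^{1·0·8}·(+1)^0·(-1)^1 = -1.
v=19: a=19^0·(≡13), b=19^1·(≡9) mod 19; (13|19)=-1, (9|19)=+1; (−1)^{0·1·9}·(-1)^1·(+1)^0 = -1.
v=11: a=11^-1·(≡6), b=11^-1·(≡7) mod 11; (6|11)=-1, (7|11)=-1; (−1)^{-1·-1·5}·(-1)^-1·(-1)^-1 = -1.
v=2: v_2(a)=-2, v_2(b)=6; units ≡ 1, 1 (mod 8); ε·ε+αω+βω = 0·0+-2·0+6·0 ≡ 0  ⇒  (a,b)_2 = +1.
v=13: a=13^3·(≡4), b=13^0·(≡10) mod 13; (4|13)=+1, (10|13)=+1; (−1)^{3·0·6}·(+1)^0·(+1)^3 = +1.
v=5: a=5^2·(≡3), b=5^2·(≡1) mod 5; (3|5)=-1, (1|5)=+1; (−1)^{2·2·2}·(-1)^2·(+1)^2 = +1.
v=3: a=3^-2·(≡1), b=3^0·(≡2) mod 3; (1|3)=+1, (2|3)=-1; (−1)^{-2·0·1}·(+1)^0·(-1)^-2 = +1.
v=7: a=7^1·(≡4), b=7^0·(≡5) mod 7; (4|7)=+1, (5|7)=-1; (−1)^{1·0·3}·(+1)^0·(-1)^1 = -1.
v=∞: 17017 > 0 and 209 > 0  ⇒  (a,b)_∞ = +1.
(17017, 209 / ℚ) ramifies at {7, 11, 17, 19}: a division algebra.

[7, 11, 17, 19]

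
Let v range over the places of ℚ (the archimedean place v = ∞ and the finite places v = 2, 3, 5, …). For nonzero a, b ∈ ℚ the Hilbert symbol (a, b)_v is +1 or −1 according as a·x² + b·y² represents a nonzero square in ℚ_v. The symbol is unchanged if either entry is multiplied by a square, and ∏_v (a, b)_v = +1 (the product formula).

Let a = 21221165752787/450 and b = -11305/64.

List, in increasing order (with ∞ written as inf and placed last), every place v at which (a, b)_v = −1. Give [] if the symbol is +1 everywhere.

[2, 7]

(a, b) ≡ (406, -11305) mod (ℚ^×)²; places V = {2, 3, 5, 7, 11, 13, 17, 19, 29, ∞}.
(a,b)_13: α=2, u≡4; β=0, v≡8 (mod 13); (4|13)=+1, (8|13)=-1; sign (−1)^0·+1^0·-1^2 = +1.
(a,b)_17: α=2, u≡15; β=1, v≡9 (mod 17); (15|17)=+1, (9|17)=+1; sign (−1)^0·+1^1·+1^2 = +1.
(a,b)_2: α=-1, β=-6; u≡3, v≡7 (mod 8); ε(u)ε(v)=1·1, αω(v)=-1·0, βω(u)=-6·1; sum ≡ 1  ⇒  -1.
(a,b)_11: α=2, u≡6; β=0, v≡4 (mod 11); (6|11)=-1, (4|11)=+1; sign (−1)^0·-1^0·+1^2 = +1.
(a,b)_7: α=3, u≡1; β=1, v≡2 (mod 7); (1|7)=+1, (2|7)=+1; sign (−1)^1·+1^1·+1^3 = -1.
(a,b)_3: α=-2, u≡1; β=0, v≡2 (mod 3); (1|3)=+1, (2|3)=-1; sign (−1)^0·+1^0·-1^-2 = +1.
(a,b)_19: α=2, u≡11; β=1, v≡10 (mod 19); (11|19)=+1, (10|19)=-1; sign (−1)^0·+1^1·-1^2 = +1.
(a,b)_29: α=1, u≡27; β=0, v≡25 (mod 29); (27|29)=-1, (25|29)=+1; sign (−1)^0·-1^0·+1^1 = +1.
(a,b)_∞: sgn(406)=+, sgn(-11305)=−, so +1.
(a,b)_5: α=-2, u≡4; β=1, v≡1 (mod 5); (4|5)=+1, (1|5)=+1; sign (−1)^0·+1^1·+1^-2 = +1.
|Ram(406, -11305)| = 2, even; anisotropic at {2, 7}.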